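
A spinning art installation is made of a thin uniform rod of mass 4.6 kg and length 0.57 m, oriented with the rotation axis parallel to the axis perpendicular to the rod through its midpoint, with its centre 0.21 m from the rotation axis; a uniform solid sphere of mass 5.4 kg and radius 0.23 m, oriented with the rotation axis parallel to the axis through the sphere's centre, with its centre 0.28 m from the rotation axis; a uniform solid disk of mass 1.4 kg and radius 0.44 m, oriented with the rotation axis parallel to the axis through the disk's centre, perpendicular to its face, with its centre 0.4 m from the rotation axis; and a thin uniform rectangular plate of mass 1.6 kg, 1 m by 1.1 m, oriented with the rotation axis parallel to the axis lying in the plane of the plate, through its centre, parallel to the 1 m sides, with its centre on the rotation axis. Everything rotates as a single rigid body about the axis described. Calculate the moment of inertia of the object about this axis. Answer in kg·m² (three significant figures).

Thin rod: I_cm = (1/12)ML² = (1/12)(4.6)(0.57)² = 0.12454 kg·m²; centre at d = 0.21 m, so I = I_cm + Md² gives I = 0.12454 + (4.6)(0.21)² = 0.3274 kg·m².
Solid sphere: I_cm = (2/5)MR² = (2/5)(5.4)(0.23)² = 0.11426 kg·m²; centre at d = 0.28 m, so I = I_cm + Md² gives I = 0.11426 + (5.4)(0.28)² = 0.53762 kg·m².
Solid disk: I_cm = (1/2)MR² = (1/2)(1.4)(0.44)² = 0.13552 kg·m²; centre at d = 0.4 m, so I = I_cm + Md² gives I = 0.13552 + (1.4)(0.4)² = 0.35952 kg·m².
Rectangular plate: I_cm = (1/12)Mb² = (1/12)(1.6)(1.1)² = 0.16133 kg·m²; axis through the centre, so I = 0.16133 kg·m².
Total I = 0.3274 + 0.53762 + 0.35952 + 0.16133 = 1.3859 kg·m².

1.39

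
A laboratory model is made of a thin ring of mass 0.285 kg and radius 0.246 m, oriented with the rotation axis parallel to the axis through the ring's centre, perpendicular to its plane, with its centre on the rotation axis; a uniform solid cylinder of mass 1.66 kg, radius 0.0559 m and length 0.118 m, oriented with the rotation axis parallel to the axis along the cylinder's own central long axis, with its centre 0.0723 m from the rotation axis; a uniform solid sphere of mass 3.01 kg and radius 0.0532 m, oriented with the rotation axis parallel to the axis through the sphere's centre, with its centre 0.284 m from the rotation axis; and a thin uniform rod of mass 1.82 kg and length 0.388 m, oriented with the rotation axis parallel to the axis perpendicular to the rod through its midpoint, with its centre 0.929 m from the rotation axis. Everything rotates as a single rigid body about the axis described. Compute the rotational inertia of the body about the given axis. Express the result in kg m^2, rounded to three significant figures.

Thin ring: I_cm = MR² = (0.285)(0.246)² = 0.017247 kg m^2; axis through the centre, so I = 0.017247 kg m^2.
Solid cylinder: I_cm = (1/2)MR² = (1/2)(1.66)(0.0559)² = 0.0025936 kg m^2; centre at d = 0.0723 m, so the parallel axis theorem gives I = 0.0025936 + (1.66)(0.0723)² = 0.011271 kg m^2.
Solid sphere: I_cm = (2/5)MR² = (2/5)(3.01)(0.0532)² = 0.0034076 kg m^2; centre at d = 0.284 m, so the parallel axis theorem gives I = 0.0034076 + (3.01)(0.284)² = 0.24618 kg m^2.
Thin rod: I_cm = (1/12)ML² = (1/12)(1.82)(0.388)² = 0.022833 kg m^2; centre at d = 0.929 m, so the parallel axis theorem gives I = 0.022833 + (1.82)(0.929)² = 1.5936 kg m^2.
Total I = 0.017247 + 0.011271 + 0.24618 + 1.5936 = 1.8683 kg m^2.

1.87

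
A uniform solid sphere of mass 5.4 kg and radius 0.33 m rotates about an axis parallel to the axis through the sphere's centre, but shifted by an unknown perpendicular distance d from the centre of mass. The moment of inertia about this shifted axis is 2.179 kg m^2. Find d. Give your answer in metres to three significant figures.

About the centre-of-mass axis, I_cm = (2/5)MR² = (2/5)(5.4)(0.33)² = 0.23522 kg m^2.
Parallel axis theorem: I = I_cm + Md², so Md² = 2.179 − 0.23522 = 1.9438 kg m^2.
d = √(1.9438 / 5.4) = 0.59997 m.

0.600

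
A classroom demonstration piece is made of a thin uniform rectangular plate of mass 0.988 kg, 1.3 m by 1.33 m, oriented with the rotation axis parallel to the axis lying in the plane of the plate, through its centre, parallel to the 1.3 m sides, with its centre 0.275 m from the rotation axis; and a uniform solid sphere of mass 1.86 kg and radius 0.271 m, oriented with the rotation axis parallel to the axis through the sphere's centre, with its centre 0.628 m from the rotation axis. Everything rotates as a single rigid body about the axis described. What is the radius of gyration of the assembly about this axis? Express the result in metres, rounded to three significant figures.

0.595

Rectangular plate: I_cm = (1/12)Mb² = (1/12)(0.988)(1.33)² = 0.14564 kg m^2; centre at d = 0.275 m, so I = I_cm + Md² gives I = 0.14564 + (0.988)(0.275)² = 0.22036 kg m^2.
Solid sphere: I_cm = (2/5)MR² = (2/5)(1.86)(0.271)² = 0.05464 kg m^2; centre at d = 0.628 m, so I = I_cm + Md² gives I = 0.05464 + (1.86)(0.628)² = 0.78819 kg m^2.
Total I = 1.0086 kg m^2; total mass M = 2.848 kg.
k = √(I/M) = √(1.0086/2.848) = 0.59508 m.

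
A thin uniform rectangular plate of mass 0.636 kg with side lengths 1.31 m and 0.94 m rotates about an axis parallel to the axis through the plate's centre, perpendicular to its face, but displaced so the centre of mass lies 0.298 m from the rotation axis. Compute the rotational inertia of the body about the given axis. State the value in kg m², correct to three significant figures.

I_cm = (1/12)M(a²+b²) = (1/12)(0.636)[(1.31)² + (0.94)²] = 0.13778 kg m²; centre at d = 0.298 m, so the parallel axis theorem gives I = 0.13778 + (0.636)(0.298)² = 0.19426 kg m².

0.194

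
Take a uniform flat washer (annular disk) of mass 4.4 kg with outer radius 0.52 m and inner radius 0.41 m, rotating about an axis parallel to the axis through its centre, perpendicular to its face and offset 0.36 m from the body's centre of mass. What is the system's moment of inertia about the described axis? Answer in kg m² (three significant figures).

I_cm = (1/2)M(R²+r²) = (1/2)(4.4)[(0.52)² + (0.41)²] = 0.9647 kg m²; centre at d = 0.36 m, so I = I_cm + Md² gives I = 0.9647 + (4.4)(0.36)² = 1.5349 kg m².

1.53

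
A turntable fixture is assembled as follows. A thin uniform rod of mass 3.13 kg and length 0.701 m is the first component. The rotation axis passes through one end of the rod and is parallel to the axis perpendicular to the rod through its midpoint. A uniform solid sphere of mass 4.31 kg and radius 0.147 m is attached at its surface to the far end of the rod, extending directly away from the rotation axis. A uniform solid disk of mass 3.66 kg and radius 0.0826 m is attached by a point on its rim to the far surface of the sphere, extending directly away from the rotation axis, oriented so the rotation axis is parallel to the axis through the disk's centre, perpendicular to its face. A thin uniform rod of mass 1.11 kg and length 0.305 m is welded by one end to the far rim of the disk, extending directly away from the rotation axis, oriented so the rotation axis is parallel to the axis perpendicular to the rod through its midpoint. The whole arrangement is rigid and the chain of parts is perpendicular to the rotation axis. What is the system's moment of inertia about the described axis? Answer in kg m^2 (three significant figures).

9.83

Thin rod: I_cm = (1/12)ML² = (1/12)(3.13)(0.701)² = 0.12817 kg m^2; centre at d = 0.3505 m, so the parallel axis theorem gives I = 0.12817 + (3.13)(0.3505)² = 0.5127 kg m^2.
Solid sphere: I_cm = (2/5)MR² = (2/5)(4.31)(0.147)² = 0.037254 kg m^2; centre at d = 0.3505 + 0.3505 + 0.147 = 0.848 m, so the parallel axis theorem gives I = 0.037254 + (4.31)(0.848)² = 3.1366 kg m^2.
Solid disk: I_cm = (1/2)MR² = (1/2)(3.66)(0.0826)² = 0.012486 kg m^2; centre at d = 0.3505 + 0.3505 + 0.147 + 0.147 + 0.0826 = 1.0776 m, so the parallel axis theorem gives I = 0.012486 + (3.66)(1.0776)² = 4.2626 kg m^2.
Thin rod: I_cm = (1/12)ML² = (1/12)(1.11)(0.305)² = 0.0086048 kg m^2; centre at d = 0.3505 + 0.3505 + 0.147 + 0.147 + 0.0826 + 0.0826 + 0.1525 = 1.3127 m, so the parallel axis theorem gives I = 0.0086048 + (1.11)(1.3127)² = 1.9213 kg m^2.
Total I = 0.5127 + 3.1366 + 4.2626 + 1.9213 = 9.8332 kg m^2.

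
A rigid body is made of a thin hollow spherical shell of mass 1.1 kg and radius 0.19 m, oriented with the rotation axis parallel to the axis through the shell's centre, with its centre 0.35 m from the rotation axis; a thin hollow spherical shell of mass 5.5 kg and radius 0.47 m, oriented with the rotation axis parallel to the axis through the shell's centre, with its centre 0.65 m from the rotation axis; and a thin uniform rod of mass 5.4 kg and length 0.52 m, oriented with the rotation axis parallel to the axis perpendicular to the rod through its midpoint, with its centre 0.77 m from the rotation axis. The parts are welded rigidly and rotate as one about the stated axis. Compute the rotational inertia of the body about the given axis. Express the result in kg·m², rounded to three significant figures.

6.62

Spherical shell: I_cm = (2/3)MR² = (2/3)(1.1)(0.19)² = 0.026473 kg·m²; centre at d = 0.35 m, so the parallel axis theorem gives I = 0.026473 + (1.1)(0.35)² = 0.16122 kg·m².
Spherical shell: I_cm = (2/3)MR² = (2/3)(5.5)(0.47)² = 0.80997 kg·m²; centre at d = 0.65 m, so the parallel axis theorem gives I = 0.80997 + (5.5)(0.65)² = 3.1337 kg·m².
Thin rod: I_cm = (1/12)ML² = (1/12)(5.4)(0.52)² = 0.12168 kg·m²; centre at d = 0.77 m, so the parallel axis theorem gives I = 0.12168 + (5.4)(0.77)² = 3.3233 kg·m².
Total I = 0.16122 + 3.1337 + 3.3233 = 6.6183 kg·m².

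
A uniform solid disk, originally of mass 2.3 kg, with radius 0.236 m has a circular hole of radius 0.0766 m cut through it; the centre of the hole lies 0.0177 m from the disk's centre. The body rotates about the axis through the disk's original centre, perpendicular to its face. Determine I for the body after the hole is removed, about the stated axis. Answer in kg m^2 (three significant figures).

Unpierced body about its centre: I₀ = (1/2)MR² = (1/2)(2.3)(0.236)² = 0.06405 kg m^2.
The removed disk has mass m = M·(r/R)² = (2.3)(0.0766/0.236)² = 0.2423 kg (same uniform areal density).
Its moment of inertia about the rotation axis (parallel-axis theorem): I_hole = (1/2)mr² + md² = (1/2)(0.2423)(0.0766)² + (0.2423)(0.0177)² = 0.00078678 kg m^2.
Treating the hole as negative mass, I = I₀ − I_hole = 0.06405 − 0.00078678 = 0.063264 kg m^2.

0.0633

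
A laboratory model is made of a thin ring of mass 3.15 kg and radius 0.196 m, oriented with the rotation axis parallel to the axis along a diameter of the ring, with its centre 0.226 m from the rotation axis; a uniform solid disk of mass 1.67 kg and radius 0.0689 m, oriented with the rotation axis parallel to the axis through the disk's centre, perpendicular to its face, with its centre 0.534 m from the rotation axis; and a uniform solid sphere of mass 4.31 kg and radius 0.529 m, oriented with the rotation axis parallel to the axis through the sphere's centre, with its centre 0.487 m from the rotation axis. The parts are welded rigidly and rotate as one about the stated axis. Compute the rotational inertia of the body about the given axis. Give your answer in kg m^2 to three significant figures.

2.21

Thin ring: I_cm = (1/2)MR² = (1/2)(3.15)(0.196)² = 0.060505 kg m^2; centre at d = 0.226 m, so I = I_cm + Md² gives I = 0.060505 + (3.15)(0.226)² = 0.22139 kg m^2.
Solid disk: I_cm = (1/2)MR² = (1/2)(1.67)(0.0689)² = 0.0039639 kg m^2; centre at d = 0.534 m, so I = I_cm + Md² gives I = 0.0039639 + (1.67)(0.534)² = 0.48017 kg m^2.
Solid sphere: I_cm = (2/5)MR² = (2/5)(4.31)(0.529)² = 0.48245 kg m^2; centre at d = 0.487 m, so I = I_cm + Md² gives I = 0.48245 + (4.31)(0.487)² = 1.5046 kg m^2.
Total I = 0.22139 + 0.48017 + 1.5046 = 2.2062 kg m^2.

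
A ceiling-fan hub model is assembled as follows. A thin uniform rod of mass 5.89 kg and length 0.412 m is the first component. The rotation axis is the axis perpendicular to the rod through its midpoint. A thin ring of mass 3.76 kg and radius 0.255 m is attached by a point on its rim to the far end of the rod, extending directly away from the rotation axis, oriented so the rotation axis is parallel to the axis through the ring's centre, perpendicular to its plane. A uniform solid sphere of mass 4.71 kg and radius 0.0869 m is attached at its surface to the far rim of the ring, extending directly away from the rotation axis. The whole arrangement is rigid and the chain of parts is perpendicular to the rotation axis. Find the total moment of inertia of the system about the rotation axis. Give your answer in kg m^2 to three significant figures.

4.18

Thin rod: I_cm = (1/12)ML² = (1/12)(5.89)(0.412)² = 0.083316 kg m^2; axis through the centre, so I = 0.083316 kg m^2.
Thin ring: I_cm = MR² = (3.76)(0.255)² = 0.24449 kg m^2; centre at d = 0.206 + 0.255 = 0.461 m, so the parallel axis theorem gives I = 0.24449 + (3.76)(0.461)² = 1.0436 kg m^2.
Solid sphere: I_cm = (2/5)MR² = (2/5)(4.71)(0.0869)² = 0.014227 kg m^2; centre at d = 0.206 + 0.255 + 0.255 + 0.0869 = 0.8029 m, so the parallel axis theorem gives I = 0.014227 + (4.71)(0.8029)² = 3.0505 kg m^2.
Total I = 0.083316 + 1.0436 + 3.0505 = 4.1774 kg m^2.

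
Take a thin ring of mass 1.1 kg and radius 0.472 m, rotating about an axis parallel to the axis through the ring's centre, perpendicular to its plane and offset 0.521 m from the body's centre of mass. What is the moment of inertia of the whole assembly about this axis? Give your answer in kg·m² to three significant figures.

I_cm = MR² = (1.1)(0.472)² = 0.24506 kg·m²; centre at d = 0.521 m, so the parallel axis theorem gives I = 0.24506 + (1.1)(0.521)² = 0.54365 kg·m².

0.544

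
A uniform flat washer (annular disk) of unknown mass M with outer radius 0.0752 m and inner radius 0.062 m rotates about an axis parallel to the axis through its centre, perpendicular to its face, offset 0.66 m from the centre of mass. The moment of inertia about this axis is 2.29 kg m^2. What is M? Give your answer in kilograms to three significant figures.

5.20

I = I_cm + Md² = (1/2)M(R²+r²) + Md² = M·[0.5·[(0.0752)² + (0.062)²] + (0.66)²] = M·0.44035.
So M = 2.29 / 0.44035 = 5.2004 kg.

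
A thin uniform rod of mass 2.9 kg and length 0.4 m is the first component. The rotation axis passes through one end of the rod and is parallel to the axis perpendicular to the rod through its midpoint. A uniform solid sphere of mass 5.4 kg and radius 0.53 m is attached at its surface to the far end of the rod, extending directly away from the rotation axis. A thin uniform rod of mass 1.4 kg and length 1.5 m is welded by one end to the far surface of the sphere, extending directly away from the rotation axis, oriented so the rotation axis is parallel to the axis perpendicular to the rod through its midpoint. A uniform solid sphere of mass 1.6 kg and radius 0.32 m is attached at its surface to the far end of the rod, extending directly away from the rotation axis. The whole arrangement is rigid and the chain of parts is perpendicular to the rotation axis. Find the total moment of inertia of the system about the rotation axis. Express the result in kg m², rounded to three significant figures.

Thin rod: I_cm = (1/12)ML² = (1/12)(2.9)(0.4)² = 0.038667 kg m²; centre at d = 0.2 m, so the parallel axis theorem gives I = 0.038667 + (2.9)(0.2)² = 0.15467 kg m².
Solid sphere: I_cm = (2/5)MR² = (2/5)(5.4)(0.53)² = 0.60674 kg m²; centre at d = 0.2 + 0.2 + 0.53 = 0.93 m, so the parallel axis theorem gives I = 0.60674 + (5.4)(0.93)² = 5.2772 kg m².
Thin rod: I_cm = (1/12)ML² = (1/12)(1.4)(1.5)² = 0.2625 kg m²; centre at d = 0.2 + 0.2 + 0.53 + 0.53 + 0.75 = 2.21 m, so the parallel axis theorem gives I = 0.2625 + (1.4)(2.21)² = 7.1002 kg m².
Solid sphere: I_cm = (2/5)MR² = (2/5)(1.6)(0.32)² = 0.065536 kg m²; centre at d = 0.2 + 0.2 + 0.53 + 0.53 + 0.75 + 0.75 + 0.32 = 3.28 m, so the parallel axis theorem gives I = 0.065536 + (1.6)(3.28)² = 17.279 kg m².
Total I = 0.15467 + 5.2772 + 7.1002 + 17.279 = 29.811 kg m².

29.8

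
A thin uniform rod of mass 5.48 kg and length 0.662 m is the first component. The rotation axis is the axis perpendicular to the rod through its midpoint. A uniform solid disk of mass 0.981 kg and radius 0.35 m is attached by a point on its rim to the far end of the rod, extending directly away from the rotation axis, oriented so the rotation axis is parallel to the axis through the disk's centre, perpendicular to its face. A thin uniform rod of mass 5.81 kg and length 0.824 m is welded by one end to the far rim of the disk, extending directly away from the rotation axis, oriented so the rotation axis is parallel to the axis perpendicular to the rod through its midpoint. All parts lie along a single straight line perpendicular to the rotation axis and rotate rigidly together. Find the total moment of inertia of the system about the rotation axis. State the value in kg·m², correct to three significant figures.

Thin rod: I_cm = (1/12)ML² = (1/12)(5.48)(0.662)² = 0.20013 kg·m²; axis through the centre, so I = 0.20013 kg·m².
Solid disk: I_cm = (1/2)MR² = (1/2)(0.981)(0.35)² = 0.060086 kg·m²; centre at d = 0.331 + 0.35 = 0.681 m, so I = I_cm + Md² gives I = 0.060086 + (0.981)(0.681)² = 0.51504 kg·m².
Thin rod: I_cm = (1/12)ML² = (1/12)(5.81)(0.824)² = 0.32874 kg·m²; centre at d = 0.331 + 0.35 + 0.35 + 0.412 = 1.443 m, so I = I_cm + Md² gives I = 0.32874 + (5.81)(1.443)² = 12.427 kg·m².
Total I = 0.20013 + 0.51504 + 12.427 = 13.142 kg·m².

13.1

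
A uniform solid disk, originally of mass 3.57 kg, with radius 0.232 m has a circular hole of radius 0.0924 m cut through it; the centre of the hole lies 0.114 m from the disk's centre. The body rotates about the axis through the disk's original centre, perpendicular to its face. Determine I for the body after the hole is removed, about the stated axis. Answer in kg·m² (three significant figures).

0.0863

Unpierced body about its centre: I₀ = (1/2)MR² = (1/2)(3.57)(0.232)² = 0.096076 kg·m².
The removed disk has mass m = M·(r/R)² = (3.57)(0.0924/0.232)² = 0.56629 kg (same uniform areal density).
Its moment of inertia about the rotation axis (parallel-axis theorem): I_hole = (1/2)mr² + md² = (1/2)(0.56629)(0.0924)² + (0.56629)(0.114)² = 0.0097769 kg·m².
Treating the hole as negative mass, I = I₀ − I_hole = 0.096076 − 0.0097769 = 0.086299 kg·m².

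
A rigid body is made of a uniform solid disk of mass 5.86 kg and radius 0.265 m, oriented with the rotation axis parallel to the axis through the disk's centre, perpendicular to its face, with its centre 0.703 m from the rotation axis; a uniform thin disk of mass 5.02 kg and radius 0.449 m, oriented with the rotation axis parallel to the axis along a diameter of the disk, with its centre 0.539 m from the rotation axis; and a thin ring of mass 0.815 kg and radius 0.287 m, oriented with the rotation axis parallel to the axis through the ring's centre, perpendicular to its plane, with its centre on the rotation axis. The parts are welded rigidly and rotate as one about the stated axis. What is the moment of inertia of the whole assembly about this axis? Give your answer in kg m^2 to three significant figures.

Solid disk: I_cm = (1/2)MR² = (1/2)(5.86)(0.265)² = 0.20576 kg m^2; centre at d = 0.703 m, so the parallel axis theorem gives I = 0.20576 + (5.86)(0.703)² = 3.1018 kg m^2.
Thin disk: I_cm = (1/4)MR² = (1/4)(5.02)(0.449)² = 0.25301 kg m^2; centre at d = 0.539 m, so the parallel axis theorem gives I = 0.25301 + (5.02)(0.539)² = 1.7114 kg m^2.
Thin ring: I_cm = MR² = (0.815)(0.287)² = 0.067131 kg m^2; axis through the centre, so I = 0.067131 kg m^2.
Total I = 3.1018 + 1.7114 + 0.067131 = 4.8804 kg m^2.

4.88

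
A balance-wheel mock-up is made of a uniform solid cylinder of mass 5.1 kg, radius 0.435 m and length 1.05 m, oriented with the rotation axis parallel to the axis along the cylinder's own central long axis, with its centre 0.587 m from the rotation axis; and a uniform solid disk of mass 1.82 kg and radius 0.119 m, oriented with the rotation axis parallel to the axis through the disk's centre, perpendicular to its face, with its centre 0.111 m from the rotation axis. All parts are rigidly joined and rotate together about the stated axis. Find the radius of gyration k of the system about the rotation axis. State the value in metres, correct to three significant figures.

Solid cylinder: I_cm = (1/2)MR² = (1/2)(5.1)(0.435)² = 0.48252 kg·m²; centre at d = 0.587 m, so I = I_cm + Md² gives I = 0.48252 + (5.1)(0.587)² = 2.2398 kg·m².
Solid disk: I_cm = (1/2)MR² = (1/2)(1.82)(0.119)² = 0.012887 kg·m²; centre at d = 0.111 m, so I = I_cm + Md² gives I = 0.012887 + (1.82)(0.111)² = 0.035311 kg·m².
Total I = 2.2751 kg·m²; total mass M = 6.92 kg.
k = √(I/M) = √(2.2751/6.92) = 0.57339 m.

0.573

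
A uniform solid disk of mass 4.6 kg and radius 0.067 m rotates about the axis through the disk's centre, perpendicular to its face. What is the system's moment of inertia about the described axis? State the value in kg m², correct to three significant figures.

I_cm = (1/2)MR² = (1/2)(4.6)(0.067)² = 0.010325 kg m²; axis through the centre, so I = 0.010325 kg m².

0.0103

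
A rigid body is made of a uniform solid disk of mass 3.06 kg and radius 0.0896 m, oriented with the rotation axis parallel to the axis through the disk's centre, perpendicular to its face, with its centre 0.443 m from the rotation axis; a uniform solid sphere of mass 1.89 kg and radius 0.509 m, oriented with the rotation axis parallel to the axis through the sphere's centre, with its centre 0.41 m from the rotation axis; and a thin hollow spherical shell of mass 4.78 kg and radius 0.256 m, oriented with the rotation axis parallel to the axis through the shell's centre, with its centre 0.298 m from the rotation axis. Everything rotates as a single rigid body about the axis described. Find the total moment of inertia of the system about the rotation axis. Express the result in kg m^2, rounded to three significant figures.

Solid disk: I_cm = (1/2)MR² = (1/2)(3.06)(0.0896)² = 0.012283 kg m^2; centre at d = 0.443 m, so I = I_cm + Md² gives I = 0.012283 + (3.06)(0.443)² = 0.61281 kg m^2.
Solid sphere: I_cm = (2/5)MR² = (2/5)(1.89)(0.509)² = 0.19587 kg m^2; centre at d = 0.41 m, so I = I_cm + Md² gives I = 0.19587 + (1.89)(0.41)² = 0.51357 kg m^2.
Spherical shell: I_cm = (2/3)MR² = (2/3)(4.78)(0.256)² = 0.20884 kg m^2; centre at d = 0.298 m, so I = I_cm + Md² gives I = 0.20884 + (4.78)(0.298)² = 0.63332 kg m^2.
Total I = 0.61281 + 0.51357 + 0.63332 = 1.7597 kg m^2.

1.76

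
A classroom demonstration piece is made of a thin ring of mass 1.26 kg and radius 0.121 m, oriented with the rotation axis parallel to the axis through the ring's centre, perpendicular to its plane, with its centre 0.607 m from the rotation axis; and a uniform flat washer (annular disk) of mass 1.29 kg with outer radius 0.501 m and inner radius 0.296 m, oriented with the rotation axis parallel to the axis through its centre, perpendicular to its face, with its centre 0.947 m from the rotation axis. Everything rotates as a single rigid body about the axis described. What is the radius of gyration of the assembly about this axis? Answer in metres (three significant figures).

Thin ring: I_cm = MR² = (1.26)(0.121)² = 0.018448 kg m^2; centre at d = 0.607 m, so the parallel axis theorem gives I = 0.018448 + (1.26)(0.607)² = 0.48269 kg m^2.
Annular disk: I_cm = (1/2)M(R²+r²) = (1/2)(1.29)[(0.501)² + (0.296)²] = 0.21841 kg m^2; centre at d = 0.947 m, so the parallel axis theorem gives I = 0.21841 + (1.29)(0.947)² = 1.3753 kg m^2.
Total I = 1.858 kg m^2; total mass M = 2.55 kg.
k = √(I/M) = √(1.858/2.55) = 0.85359 m.

0.854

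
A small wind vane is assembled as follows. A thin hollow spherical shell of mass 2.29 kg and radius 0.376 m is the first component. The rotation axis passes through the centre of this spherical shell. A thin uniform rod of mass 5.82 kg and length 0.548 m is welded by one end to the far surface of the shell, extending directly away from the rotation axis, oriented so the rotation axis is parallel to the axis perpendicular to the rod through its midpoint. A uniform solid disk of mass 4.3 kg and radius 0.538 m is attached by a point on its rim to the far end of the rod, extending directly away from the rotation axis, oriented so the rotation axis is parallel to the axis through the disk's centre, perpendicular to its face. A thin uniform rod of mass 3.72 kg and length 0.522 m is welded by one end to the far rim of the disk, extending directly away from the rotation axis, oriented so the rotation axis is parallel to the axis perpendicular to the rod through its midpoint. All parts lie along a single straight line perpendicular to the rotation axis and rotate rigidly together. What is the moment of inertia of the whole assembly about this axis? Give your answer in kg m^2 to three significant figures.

31.7

Spherical shell: I_cm = (2/3)MR² = (2/3)(2.29)(0.376)² = 0.21583 kg m^2; axis through the centre, so I = 0.21583 kg m^2.
Thin rod: I_cm = (1/12)ML² = (1/12)(5.82)(0.548)² = 0.14565 kg m^2; centre at d = 0.376 + 0.274 = 0.65 m, so the parallel axis theorem gives I = 0.14565 + (5.82)(0.65)² = 2.6046 kg m^2.
Solid disk: I_cm = (1/2)MR² = (1/2)(4.3)(0.538)² = 0.6223 kg m^2; centre at d = 0.376 + 0.274 + 0.274 + 0.538 = 1.462 m, so the parallel axis theorem gives I = 0.6223 + (4.3)(1.462)² = 9.8133 kg m^2.
Thin rod: I_cm = (1/12)ML² = (1/12)(3.72)(0.522)² = 0.08447 kg m^2; centre at d = 0.376 + 0.274 + 0.274 + 0.538 + 0.538 + 0.261 = 2.261 m, so the parallel axis theorem gives I = 0.08447 + (3.72)(2.261)² = 19.102 kg m^2.
Total I = 0.21583 + 2.6046 + 9.8133 + 19.102 = 31.735 kg m^2.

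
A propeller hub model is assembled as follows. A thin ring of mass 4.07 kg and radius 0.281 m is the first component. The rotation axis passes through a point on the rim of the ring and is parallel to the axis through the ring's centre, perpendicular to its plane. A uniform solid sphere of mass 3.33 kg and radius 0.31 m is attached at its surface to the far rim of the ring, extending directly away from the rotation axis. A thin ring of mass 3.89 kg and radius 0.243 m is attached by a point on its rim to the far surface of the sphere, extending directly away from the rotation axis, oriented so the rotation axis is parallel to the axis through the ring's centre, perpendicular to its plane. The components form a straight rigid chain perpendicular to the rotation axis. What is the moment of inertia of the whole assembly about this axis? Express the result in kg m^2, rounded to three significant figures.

11.4

Thin ring: I_cm = MR² = (4.07)(0.281)² = 0.32137 kg m^2; centre at d = 0.281 m, so I = I_cm + Md² gives I = 0.32137 + (4.07)(0.281)² = 0.64274 kg m^2.
Solid sphere: I_cm = (2/5)MR² = (2/5)(3.33)(0.31)² = 0.12801 kg m^2; centre at d = 0.281 + 0.281 + 0.31 = 0.872 m, so I = I_cm + Md² gives I = 0.12801 + (3.33)(0.872)² = 2.6601 kg m^2.
Thin ring: I_cm = MR² = (3.89)(0.243)² = 0.2297 kg m^2; centre at d = 0.281 + 0.281 + 0.31 + 0.31 + 0.243 = 1.425 m, so I = I_cm + Md² gives I = 0.2297 + (3.89)(1.425)² = 8.1288 kg m^2.
Total I = 0.64274 + 2.6601 + 8.1288 = 11.432 kg m^2.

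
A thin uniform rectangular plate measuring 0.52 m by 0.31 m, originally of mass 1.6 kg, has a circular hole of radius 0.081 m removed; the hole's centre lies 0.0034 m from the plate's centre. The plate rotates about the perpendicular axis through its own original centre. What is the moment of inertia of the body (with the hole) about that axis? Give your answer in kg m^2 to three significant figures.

Unpierced body about its centre: I₀ = (1/12)M(a²+b²) = (1/12)(1.6)[(0.52)² + (0.31)²] = 0.048867 kg m^2.
The removed disk has mass m = M·πr²/(ab) = (1.6)·π(0.081)²/(0.52·0.31) = 0.20459 kg (same uniform areal density).
Its moment of inertia about the rotation axis (parallel-axis theorem): I_hole = (1/2)mr² + md² = (1/2)(0.20459)(0.081)² + (0.20459)(0.0034)² = 0.00067351 kg m^2.
Treating the hole as negative mass, I = I₀ − I_hole = 0.048867 − 0.00067351 = 0.048193 kg m^2.

0.0482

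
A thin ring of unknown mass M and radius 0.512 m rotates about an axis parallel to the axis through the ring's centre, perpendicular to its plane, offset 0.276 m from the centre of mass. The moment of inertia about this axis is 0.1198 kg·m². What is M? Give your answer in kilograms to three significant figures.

0.354

I = I_cm + Md² = MR² + Md² = M·[1·(0.512)² + (0.276)²] = M·0.33832.
So M = 0.1198 / 0.33832 = 0.3541 kg.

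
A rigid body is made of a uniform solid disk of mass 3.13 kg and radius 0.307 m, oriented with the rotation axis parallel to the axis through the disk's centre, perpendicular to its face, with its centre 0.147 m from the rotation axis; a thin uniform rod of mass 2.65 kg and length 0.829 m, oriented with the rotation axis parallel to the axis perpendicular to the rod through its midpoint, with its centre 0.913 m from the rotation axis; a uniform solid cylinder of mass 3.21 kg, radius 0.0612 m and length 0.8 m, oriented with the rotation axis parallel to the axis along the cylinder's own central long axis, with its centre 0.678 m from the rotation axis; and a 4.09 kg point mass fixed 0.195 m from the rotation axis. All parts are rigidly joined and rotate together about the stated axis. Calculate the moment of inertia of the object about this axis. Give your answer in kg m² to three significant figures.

Solid disk: I_cm = (1/2)MR² = (1/2)(3.13)(0.307)² = 0.1475 kg m²; centre at d = 0.147 m, so I = I_cm + Md² gives I = 0.1475 + (3.13)(0.147)² = 0.21514 kg m².
Thin rod: I_cm = (1/12)ML² = (1/12)(2.65)(0.829)² = 0.15177 kg m²; centre at d = 0.913 m, so I = I_cm + Md² gives I = 0.15177 + (2.65)(0.913)² = 2.3607 kg m².
Solid cylinder: I_cm = (1/2)MR² = (1/2)(3.21)(0.0612)² = 0.0060114 kg m²; centre at d = 0.678 m, so I = I_cm + Md² gives I = 0.0060114 + (3.21)(0.678)² = 1.4816 kg m².
Point mass: I_cm = 0; centre at d = 0.195 m, so I = I_cm + Md² gives I = 0 + (4.09)(0.195)² = 0.15552 kg m².
Total I = 0.21514 + 2.3607 + 1.4816 + 0.15552 = 4.213 kg m².

4.21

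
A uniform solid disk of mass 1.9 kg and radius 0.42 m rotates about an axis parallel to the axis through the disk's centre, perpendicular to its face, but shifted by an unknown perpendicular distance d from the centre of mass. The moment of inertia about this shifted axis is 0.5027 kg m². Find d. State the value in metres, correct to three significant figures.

About the centre-of-mass axis, I_cm = (1/2)MR² = (1/2)(1.9)(0.42)² = 0.16758 kg m².
Parallel axis theorem: I = I_cm + Md², so Md² = 0.5027 − 0.16758 = 0.33512 kg m².
d = √(0.33512 / 1.9) = 0.41997 m.

0.420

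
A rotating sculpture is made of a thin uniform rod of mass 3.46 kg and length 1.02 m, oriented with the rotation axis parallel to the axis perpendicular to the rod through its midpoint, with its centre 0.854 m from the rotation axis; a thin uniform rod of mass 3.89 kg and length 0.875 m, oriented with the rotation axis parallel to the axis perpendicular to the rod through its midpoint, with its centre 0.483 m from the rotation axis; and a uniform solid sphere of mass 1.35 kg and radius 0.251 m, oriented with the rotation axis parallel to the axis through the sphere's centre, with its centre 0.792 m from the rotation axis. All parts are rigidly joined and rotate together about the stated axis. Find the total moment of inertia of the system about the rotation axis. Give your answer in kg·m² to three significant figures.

4.86

Thin rod: I_cm = (1/12)ML² = (1/12)(3.46)(1.02)² = 0.29998 kg·m²; centre at d = 0.854 m, so the parallel axis theorem gives I = 0.29998 + (3.46)(0.854)² = 2.8234 kg·m².
Thin rod: I_cm = (1/12)ML² = (1/12)(3.89)(0.875)² = 0.24819 kg·m²; centre at d = 0.483 m, so the parallel axis theorem gives I = 0.24819 + (3.89)(0.483)² = 1.1557 kg·m².
Solid sphere: I_cm = (2/5)MR² = (2/5)(1.35)(0.251)² = 0.034021 kg·m²; centre at d = 0.792 m, so the parallel axis theorem gives I = 0.034021 + (1.35)(0.792)² = 0.88083 kg·m².
Total I = 2.8234 + 1.1557 + 0.88083 = 4.8599 kg·m².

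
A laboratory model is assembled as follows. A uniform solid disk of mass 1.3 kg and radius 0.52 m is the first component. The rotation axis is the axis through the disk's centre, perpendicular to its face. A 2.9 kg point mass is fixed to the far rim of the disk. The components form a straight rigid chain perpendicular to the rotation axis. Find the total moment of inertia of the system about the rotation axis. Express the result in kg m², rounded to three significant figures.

Solid disk: I_cm = (1/2)MR² = (1/2)(1.3)(0.52)² = 0.17576 kg m²; axis through the centre, so I = 0.17576 kg m².
Point mass: I_cm = 0; centre at d = 0.52 m, so the parallel axis theorem gives I = 0 + (2.9)(0.52)² = 0.78416 kg m².
Total I = 0.17576 + 0.78416 = 0.95992 kg m².

0.960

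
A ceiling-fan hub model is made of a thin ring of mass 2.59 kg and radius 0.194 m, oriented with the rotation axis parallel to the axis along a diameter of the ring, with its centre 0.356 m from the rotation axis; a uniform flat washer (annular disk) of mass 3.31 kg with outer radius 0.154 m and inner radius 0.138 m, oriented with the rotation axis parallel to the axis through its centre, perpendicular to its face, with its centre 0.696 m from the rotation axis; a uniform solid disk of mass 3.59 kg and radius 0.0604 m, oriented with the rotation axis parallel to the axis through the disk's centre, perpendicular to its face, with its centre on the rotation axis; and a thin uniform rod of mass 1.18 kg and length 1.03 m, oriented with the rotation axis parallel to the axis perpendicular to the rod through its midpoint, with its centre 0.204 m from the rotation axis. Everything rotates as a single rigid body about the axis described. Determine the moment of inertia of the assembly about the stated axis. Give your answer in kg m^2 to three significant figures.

Thin ring: I_cm = (1/2)MR² = (1/2)(2.59)(0.194)² = 0.048739 kg m^2; centre at d = 0.356 m, so I = I_cm + Md² gives I = 0.048739 + (2.59)(0.356)² = 0.37698 kg m^2.
Annular disk: I_cm = (1/2)M(R²+r²) = (1/2)(3.31)[(0.154)² + (0.138)²] = 0.070768 kg m^2; centre at d = 0.696 m, so I = I_cm + Md² gives I = 0.070768 + (3.31)(0.696)² = 1.6742 kg m^2.
Solid disk: I_cm = (1/2)MR² = (1/2)(3.59)(0.0604)² = 0.0065484 kg m^2; axis through the centre, so I = 0.0065484 kg m^2.
Thin rod: I_cm = (1/12)ML² = (1/12)(1.18)(1.03)² = 0.10432 kg m^2; centre at d = 0.204 m, so I = I_cm + Md² gives I = 0.10432 + (1.18)(0.204)² = 0.15343 kg m^2.
Total I = 0.37698 + 1.6742 + 0.0065484 + 0.15343 = 2.2111 kg m^2.

2.21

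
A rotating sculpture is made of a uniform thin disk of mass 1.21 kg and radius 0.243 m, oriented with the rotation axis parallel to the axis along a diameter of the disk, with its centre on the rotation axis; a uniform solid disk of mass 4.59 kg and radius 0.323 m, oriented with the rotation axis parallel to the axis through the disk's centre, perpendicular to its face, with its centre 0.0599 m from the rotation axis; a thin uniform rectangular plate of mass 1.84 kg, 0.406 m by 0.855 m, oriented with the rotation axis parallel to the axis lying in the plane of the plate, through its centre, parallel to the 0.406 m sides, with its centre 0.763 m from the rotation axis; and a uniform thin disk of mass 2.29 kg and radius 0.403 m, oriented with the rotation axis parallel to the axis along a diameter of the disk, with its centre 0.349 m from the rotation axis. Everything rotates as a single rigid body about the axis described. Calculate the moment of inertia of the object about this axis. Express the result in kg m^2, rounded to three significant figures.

Thin disk: I_cm = (1/4)MR² = (1/4)(1.21)(0.243)² = 0.017862 kg m^2; axis through the centre, so I = 0.017862 kg m^2.
Solid disk: I_cm = (1/2)MR² = (1/2)(4.59)(0.323)² = 0.23944 kg m^2; centre at d = 0.0599 m, so the parallel axis theorem gives I = 0.23944 + (4.59)(0.0599)² = 0.2559 kg m^2.
Rectangular plate: I_cm = (1/12)Mb² = (1/12)(1.84)(0.855)² = 0.11209 kg m^2; centre at d = 0.763 m, so the parallel axis theorem gives I = 0.11209 + (1.84)(0.763)² = 1.1833 kg m^2.
Thin disk: I_cm = (1/4)MR² = (1/4)(2.29)(0.403)² = 0.092979 kg m^2; centre at d = 0.349 m, so the parallel axis theorem gives I = 0.092979 + (2.29)(0.349)² = 0.3719 kg m^2.
Total I = 0.017862 + 0.2559 + 1.1833 + 0.3719 = 1.829 kg m^2.

1.83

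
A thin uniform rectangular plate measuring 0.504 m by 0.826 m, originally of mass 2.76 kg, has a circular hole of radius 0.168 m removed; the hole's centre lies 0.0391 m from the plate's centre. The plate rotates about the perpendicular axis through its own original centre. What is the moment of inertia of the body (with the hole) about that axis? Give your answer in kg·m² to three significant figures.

0.206

Unpierced body about its centre: I₀ = (1/12)M(a²+b²) = (1/12)(2.76)[(0.504)² + (0.826)²] = 0.21535 kg·m².
The removed disk has mass m = M·πr²/(ab) = (2.76)·π(0.168)²/(0.504·0.826) = 0.58785 kg (same uniform areal density).
Its moment of inertia about the rotation axis (parallel-axis theorem): I_hole = (1/2)mr² + md² = (1/2)(0.58785)(0.168)² + (0.58785)(0.0391)² = 0.0091945 kg·m².
Treating the hole as negative mass, I = I₀ − I_hole = 0.21535 − 0.0091945 = 0.20615 kg·m².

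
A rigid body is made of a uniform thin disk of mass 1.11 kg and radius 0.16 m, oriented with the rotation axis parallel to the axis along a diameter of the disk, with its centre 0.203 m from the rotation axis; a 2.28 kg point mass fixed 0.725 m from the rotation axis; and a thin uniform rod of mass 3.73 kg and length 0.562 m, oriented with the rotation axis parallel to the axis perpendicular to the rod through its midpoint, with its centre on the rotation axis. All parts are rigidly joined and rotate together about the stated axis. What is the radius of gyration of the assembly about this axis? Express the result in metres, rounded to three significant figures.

0.435

Thin disk: I_cm = (1/4)MR² = (1/4)(1.11)(0.16)² = 0.007104 kg·m²; centre at d = 0.203 m, so I = I_cm + Md² gives I = 0.007104 + (1.11)(0.203)² = 0.052846 kg·m².
Point mass: I_cm = 0; centre at d = 0.725 m, so I = I_cm + Md² gives I = 0 + (2.28)(0.725)² = 1.1984 kg·m².
Thin rod: I_cm = (1/12)ML² = (1/12)(3.73)(0.562)² = 0.098175 kg·m²; axis through the centre, so I = 0.098175 kg·m².
Total I = 1.3494 kg·m²; total mass M = 7.12 kg.
k = √(I/M) = √(1.3494/7.12) = 0.43535 m.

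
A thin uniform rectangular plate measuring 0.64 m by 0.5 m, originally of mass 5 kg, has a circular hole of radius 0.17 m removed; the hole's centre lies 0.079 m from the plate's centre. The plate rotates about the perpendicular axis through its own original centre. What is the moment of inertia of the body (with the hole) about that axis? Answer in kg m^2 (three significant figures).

Unpierced body about its centre: I₀ = (1/12)M(a²+b²) = (1/12)(5)[(0.64)² + (0.5)²] = 0.27483 kg m^2.
The removed disk has mass m = M·πr²/(ab) = (5)·π(0.17)²/(0.64·0.5) = 1.4186 kg (same uniform areal density).
Its moment of inertia about the rotation axis (parallel-axis theorem): I_hole = (1/2)mr² + md² = (1/2)(1.4186)(0.17)² + (1.4186)(0.079)² = 0.029353 kg m^2.
Treating the hole as negative mass, I = I₀ − I_hole = 0.27483 − 0.029353 = 0.24548 kg m^2.

0.245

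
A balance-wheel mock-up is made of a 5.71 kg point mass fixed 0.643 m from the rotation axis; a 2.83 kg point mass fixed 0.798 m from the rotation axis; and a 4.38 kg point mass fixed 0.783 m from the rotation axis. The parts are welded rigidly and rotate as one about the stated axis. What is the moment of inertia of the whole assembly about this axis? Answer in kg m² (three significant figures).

6.85

Point mass: I_cm = 0; centre at d = 0.643 m, so the parallel axis theorem gives I = 0 + (5.71)(0.643)² = 2.3608 kg m².
Point mass: I_cm = 0; centre at d = 0.798 m, so the parallel axis theorem gives I = 0 + (2.83)(0.798)² = 1.8022 kg m².
Point mass: I_cm = 0; centre at d = 0.783 m, so the parallel axis theorem gives I = 0 + (4.38)(0.783)² = 2.6853 kg m².
Total I = 2.3608 + 1.8022 + 2.6853 = 6.8483 kg m².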